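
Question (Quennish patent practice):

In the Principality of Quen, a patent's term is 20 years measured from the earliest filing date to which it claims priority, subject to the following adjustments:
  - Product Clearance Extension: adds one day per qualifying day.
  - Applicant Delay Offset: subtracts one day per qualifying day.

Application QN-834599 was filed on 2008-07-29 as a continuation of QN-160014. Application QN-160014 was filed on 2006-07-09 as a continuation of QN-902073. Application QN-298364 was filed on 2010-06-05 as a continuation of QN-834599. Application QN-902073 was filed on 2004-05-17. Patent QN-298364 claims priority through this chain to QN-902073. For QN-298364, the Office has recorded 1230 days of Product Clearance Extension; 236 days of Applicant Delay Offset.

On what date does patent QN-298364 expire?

Earliest priority filing: 17 May 2004.
Base term: 17 May 2004 + 20 years → 17 May 2024.
Product Clearance Extension: +1230 days → 29 September 2027.
Applicant Delay Offset: −236 days → 5 February 2027.

February 5, 2027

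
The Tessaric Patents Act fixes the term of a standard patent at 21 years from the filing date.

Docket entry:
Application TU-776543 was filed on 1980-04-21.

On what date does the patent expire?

Filing date + 21 years → 21 April 2001.

April 21, 2001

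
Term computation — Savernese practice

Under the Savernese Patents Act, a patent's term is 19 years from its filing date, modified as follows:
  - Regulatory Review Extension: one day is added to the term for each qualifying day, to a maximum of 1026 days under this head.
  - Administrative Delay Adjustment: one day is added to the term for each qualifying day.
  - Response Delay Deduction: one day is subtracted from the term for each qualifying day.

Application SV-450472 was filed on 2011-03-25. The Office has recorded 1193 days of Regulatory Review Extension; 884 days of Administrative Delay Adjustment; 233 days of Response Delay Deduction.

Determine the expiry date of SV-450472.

2034-10-27

Base term: filing date + 19 years → 25 March 2030.
Regulatory Review Extension: 1193 days claimed exceeds the 1026-day cap, so +1026 days → 14 January 2033.
Administrative Delay Adjustment: +884 days → 17 June 2035.
Response Delay Deduction: −233 days → 27 October 2034.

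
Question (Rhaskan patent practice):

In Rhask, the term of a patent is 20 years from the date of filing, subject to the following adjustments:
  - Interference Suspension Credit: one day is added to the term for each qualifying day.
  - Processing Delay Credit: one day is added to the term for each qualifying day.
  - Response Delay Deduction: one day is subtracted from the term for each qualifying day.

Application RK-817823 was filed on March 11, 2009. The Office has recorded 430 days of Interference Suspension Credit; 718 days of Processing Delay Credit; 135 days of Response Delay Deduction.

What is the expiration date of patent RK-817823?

Base term: filing date + 20 years → 11 March 2029.
Interference Suspension Credit: +430 days → 15 May 2030.
Processing Delay Credit: +718 days → 2 May 2032.
Response Delay Deduction: −135 days → 19 December 2031.

December 19, 2031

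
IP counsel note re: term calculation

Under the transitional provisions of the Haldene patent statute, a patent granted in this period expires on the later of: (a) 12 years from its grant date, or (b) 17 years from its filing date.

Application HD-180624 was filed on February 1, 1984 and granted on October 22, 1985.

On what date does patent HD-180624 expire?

(a) grant + 12 years → 22 October 1997.
(b) filing + 17 years → 1 February 2001.
Later of the two: 1 February 2001.

2001-02-01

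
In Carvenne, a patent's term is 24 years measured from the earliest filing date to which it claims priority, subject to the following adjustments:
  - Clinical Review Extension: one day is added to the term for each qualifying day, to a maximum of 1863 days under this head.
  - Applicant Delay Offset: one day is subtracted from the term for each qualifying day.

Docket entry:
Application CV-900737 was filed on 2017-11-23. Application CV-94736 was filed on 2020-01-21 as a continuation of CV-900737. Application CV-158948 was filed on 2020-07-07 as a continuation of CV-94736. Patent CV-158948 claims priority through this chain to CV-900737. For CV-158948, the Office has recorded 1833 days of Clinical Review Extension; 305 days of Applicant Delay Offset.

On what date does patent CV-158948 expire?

2046-01-29

Earliest priority filing: 23 November 2017.
Base term: 23 November 2017 + 24 years → 23 November 2041.
Clinical Review Extension: 1833 days (within the 1863-day cap) → +1833 days → 30 November 2046.
Applicant Delay Offset: −305 days → 29 January 2046.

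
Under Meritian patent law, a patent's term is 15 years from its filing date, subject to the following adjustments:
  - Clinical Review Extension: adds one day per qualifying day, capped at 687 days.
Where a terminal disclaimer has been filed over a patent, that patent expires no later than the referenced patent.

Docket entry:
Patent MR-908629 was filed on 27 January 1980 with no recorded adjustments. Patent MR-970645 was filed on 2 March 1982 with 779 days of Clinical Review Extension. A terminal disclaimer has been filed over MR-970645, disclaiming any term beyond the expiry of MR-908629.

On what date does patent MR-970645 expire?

1995-01-27

Natural term of MR-970645:
  Base: filing + 15 years → 2 March 1997.
  Clinical Review Extension: 779 days claimed exceeds the 687-day cap, so +687 days → 18 January 1999.
Expiry of referenced patent MR-908629:
  Base: filing + 15 years → 27 January 1995.
Terminal disclaimer: MR-970645 expires on the earlier of 18 January 1999 and 27 January 1995.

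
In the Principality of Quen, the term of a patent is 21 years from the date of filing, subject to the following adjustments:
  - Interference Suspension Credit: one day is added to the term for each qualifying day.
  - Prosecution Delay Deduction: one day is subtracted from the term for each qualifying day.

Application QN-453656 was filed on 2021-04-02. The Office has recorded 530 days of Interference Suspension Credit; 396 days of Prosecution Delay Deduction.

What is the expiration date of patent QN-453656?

2042-08-14

Base term: filing date + 21 years → 2 April 2042.
Interference Suspension Credit: +530 days → 14 September 2043.
Prosecution Delay Deduction: −396 days → 14 August 2042.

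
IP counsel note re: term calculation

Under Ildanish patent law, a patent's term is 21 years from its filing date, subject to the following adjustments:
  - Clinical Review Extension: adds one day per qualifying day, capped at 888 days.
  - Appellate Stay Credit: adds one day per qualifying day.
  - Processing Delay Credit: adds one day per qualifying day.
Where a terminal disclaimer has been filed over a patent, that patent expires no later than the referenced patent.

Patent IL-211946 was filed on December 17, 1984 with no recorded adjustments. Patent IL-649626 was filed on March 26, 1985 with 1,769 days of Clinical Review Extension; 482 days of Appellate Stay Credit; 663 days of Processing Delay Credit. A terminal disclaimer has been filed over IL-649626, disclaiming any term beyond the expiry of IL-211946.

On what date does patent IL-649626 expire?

2005-12-17

Natural term of IL-649626:
  Base: filing + 21 years → 26 March 2006.
  Clinical Review Extension: 1769 days claimed exceeds the 888-day cap, so +888 days → 30 August 2008.
  Appellate Stay Credit: +482 days → 25 December 2009.
  Processing Delay Credit: +663 days → 19 October 2011.
Expiry of referenced patent IL-211946:
  Base: filing + 21 years → 17 December 2005.
Terminal disclaimer: IL-649626 expires on the earlier of 19 October 2011 and 17 December 2005.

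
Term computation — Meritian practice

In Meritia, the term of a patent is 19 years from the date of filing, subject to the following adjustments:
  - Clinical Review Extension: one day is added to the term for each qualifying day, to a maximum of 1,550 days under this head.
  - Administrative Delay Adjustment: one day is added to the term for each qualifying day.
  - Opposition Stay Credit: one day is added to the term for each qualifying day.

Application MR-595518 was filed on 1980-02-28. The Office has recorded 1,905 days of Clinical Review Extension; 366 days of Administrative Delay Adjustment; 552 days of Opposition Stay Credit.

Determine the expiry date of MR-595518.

Base term: filing date + 19 years → 28 February 1999.
Clinical Review Extension: 1905 days claimed exceeds the 1550-day cap, so +1550 days → 28 May 2003.
Administrative Delay Adjustment: +366 days → 28 May 2004.
Opposition Stay Credit: +552 days → 1 December 2005.

2005-12-01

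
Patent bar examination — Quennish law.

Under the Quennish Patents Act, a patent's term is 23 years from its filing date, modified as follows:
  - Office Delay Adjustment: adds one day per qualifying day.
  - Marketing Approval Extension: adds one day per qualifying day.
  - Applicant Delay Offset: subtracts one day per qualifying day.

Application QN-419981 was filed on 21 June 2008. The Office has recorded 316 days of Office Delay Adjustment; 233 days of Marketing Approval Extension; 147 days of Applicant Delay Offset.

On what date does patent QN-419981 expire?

Base term: filing date + 23 years → 21 June 2031.
Office Delay Adjustment: +316 days → 2 May 2032.
Marketing Approval Extension: +233 days → 21 December 2032.
Applicant Delay Offset: −147 days → 27 July 2032.

2032-07-27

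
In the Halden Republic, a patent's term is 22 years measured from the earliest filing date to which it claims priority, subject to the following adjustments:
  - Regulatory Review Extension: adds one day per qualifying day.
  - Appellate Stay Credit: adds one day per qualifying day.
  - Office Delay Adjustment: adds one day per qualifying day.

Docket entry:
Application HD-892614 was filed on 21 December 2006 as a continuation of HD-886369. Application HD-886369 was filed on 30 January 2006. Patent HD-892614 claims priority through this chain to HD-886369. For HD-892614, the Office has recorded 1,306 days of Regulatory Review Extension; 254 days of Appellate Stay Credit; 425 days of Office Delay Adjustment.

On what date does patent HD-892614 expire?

Earliest priority filing: 30 January 2006.
Base term: 30 January 2006 + 22 years → 30 January 2028.
Regulatory Review Extension: +1306 days → 28 August 2031.
Appellate Stay Credit: +254 days → 8 May 2032.
Office Delay Adjustment: +425 days → 7 July 2033.

July 7, 2033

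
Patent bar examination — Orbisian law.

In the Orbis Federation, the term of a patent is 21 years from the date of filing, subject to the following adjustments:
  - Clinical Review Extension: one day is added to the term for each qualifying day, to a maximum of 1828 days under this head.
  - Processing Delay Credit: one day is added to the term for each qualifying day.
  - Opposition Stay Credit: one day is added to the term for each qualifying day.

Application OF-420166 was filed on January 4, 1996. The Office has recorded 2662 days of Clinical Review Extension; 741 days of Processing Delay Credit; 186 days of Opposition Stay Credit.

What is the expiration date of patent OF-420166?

July 21, 2024

Base term: filing date + 21 years → 4 January 2017.
Clinical Review Extension: 2662 days claimed exceeds the 1828-day cap, so +1828 days → 6 January 2022.
Processing Delay Credit: +741 days → 17 January 2024.
Opposition Stay Credit: +186 days → 21 July 2024.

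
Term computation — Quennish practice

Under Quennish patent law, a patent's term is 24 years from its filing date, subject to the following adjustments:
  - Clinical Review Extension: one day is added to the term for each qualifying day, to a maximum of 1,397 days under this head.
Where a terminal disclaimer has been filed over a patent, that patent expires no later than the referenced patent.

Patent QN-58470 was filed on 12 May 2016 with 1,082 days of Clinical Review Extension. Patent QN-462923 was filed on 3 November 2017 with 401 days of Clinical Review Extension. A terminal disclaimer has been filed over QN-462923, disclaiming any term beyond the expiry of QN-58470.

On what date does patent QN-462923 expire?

Natural term of QN-462923:
  Base: filing + 24 years → 3 November 2041.
  Clinical Review Extension: 401 days (within the 1397-day cap) → +401 days → 9 December 2042.
Expiry of referenced patent QN-58470:
  Base: filing + 24 years → 12 May 2040.
  Clinical Review Extension: 1082 days (within the 1397-day cap) → +1082 days → 29 April 2043.
Terminal disclaimer: QN-462923 expires on the earlier of 9 December 2042 and 29 April 2043.

December 9, 2042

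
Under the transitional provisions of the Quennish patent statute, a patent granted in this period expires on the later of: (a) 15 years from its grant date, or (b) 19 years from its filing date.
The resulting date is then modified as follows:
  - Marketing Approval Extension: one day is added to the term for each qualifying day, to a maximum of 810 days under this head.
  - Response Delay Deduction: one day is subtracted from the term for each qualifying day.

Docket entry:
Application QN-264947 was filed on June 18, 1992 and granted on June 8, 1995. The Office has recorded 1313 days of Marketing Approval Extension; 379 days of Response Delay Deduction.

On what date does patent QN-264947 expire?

August 22, 2012

(a) grant + 15 years → 8 June 2010.
(b) filing + 19 years → 18 June 2011.
Later of the two: 18 June 2011.
Marketing Approval Extension: 1313 days claimed exceeds the 810-day cap, so +810 days → 5 September 2013.
Response Delay Deduction: −379 days → 22 August 2012.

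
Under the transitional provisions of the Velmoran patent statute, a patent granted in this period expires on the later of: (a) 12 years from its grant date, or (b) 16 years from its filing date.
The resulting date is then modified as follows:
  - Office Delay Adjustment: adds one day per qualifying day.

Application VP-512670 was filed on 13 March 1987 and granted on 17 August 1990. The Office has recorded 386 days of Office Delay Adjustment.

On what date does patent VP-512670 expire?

(a) grant + 12 years → 17 August 2002.
(b) filing + 16 years → 13 March 2003.
Later of the two: 13 March 2003.
Office Delay Adjustment: +386 days → 2 April 2004.

April 2, 2004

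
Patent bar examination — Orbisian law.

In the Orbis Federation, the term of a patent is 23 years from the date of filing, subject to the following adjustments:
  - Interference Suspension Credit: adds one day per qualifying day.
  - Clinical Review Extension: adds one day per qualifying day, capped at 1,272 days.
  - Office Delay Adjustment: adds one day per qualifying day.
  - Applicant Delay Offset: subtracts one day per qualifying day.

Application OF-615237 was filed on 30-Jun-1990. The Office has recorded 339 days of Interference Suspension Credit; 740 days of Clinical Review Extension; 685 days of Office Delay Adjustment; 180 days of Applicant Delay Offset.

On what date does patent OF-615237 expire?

2017-10-31

Base term: filing date + 23 years → 30 June 2013.
Interference Suspension Credit: +339 days → 4 June 2014.
Clinical Review Extension: 740 days (within the 1272-day cap) → +740 days → 13 June 2016.
Office Delay Adjustment: +685 days → 29 April 2018.
Applicant Delay Offset: −180 days → 31 October 2017.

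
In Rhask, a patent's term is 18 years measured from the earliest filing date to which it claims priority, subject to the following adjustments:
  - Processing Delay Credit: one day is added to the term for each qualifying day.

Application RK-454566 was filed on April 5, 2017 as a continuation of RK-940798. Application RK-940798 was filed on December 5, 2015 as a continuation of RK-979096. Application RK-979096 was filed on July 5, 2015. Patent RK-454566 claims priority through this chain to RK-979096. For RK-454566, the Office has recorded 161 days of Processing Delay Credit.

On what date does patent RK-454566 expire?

Earliest priority filing: 5 July 2015.
Base term: 5 July 2015 + 18 years → 5 July 2033.
Processing Delay Credit: +161 days → 13 December 2033.

2033-12-13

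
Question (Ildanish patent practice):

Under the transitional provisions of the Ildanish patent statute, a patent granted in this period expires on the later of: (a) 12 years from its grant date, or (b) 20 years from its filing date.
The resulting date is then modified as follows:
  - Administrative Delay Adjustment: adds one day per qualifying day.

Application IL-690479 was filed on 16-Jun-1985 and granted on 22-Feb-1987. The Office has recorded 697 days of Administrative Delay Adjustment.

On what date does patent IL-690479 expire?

May 14, 2007

(a) grant + 12 years → 22 February 1999.
(b) filing + 20 years → 16 June 2005.
Later of the two: 16 June 2005.
Administrative Delay Adjustment: +697 days → 14 May 2007.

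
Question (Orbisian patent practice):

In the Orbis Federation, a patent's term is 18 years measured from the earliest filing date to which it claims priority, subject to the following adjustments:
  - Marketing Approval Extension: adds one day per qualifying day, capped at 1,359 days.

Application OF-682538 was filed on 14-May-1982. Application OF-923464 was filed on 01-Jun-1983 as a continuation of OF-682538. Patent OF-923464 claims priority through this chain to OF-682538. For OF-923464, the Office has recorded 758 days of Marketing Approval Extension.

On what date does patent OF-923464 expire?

Earliest priority filing: 14 May 1982.
Base term: 14 May 1982 + 18 years → 14 May 2000.
Marketing Approval Extension: 758 days (within the 1359-day cap) → +758 days → 11 June 2002.

June 11, 2002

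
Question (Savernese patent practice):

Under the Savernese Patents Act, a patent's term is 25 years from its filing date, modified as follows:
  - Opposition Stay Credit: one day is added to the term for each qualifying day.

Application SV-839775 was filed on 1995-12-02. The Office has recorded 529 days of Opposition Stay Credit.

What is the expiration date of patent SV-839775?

May 15, 2022

Base term: filing date + 25 years → 2 December 2020.
Opposition Stay Credit: +529 days → 15 May 2022.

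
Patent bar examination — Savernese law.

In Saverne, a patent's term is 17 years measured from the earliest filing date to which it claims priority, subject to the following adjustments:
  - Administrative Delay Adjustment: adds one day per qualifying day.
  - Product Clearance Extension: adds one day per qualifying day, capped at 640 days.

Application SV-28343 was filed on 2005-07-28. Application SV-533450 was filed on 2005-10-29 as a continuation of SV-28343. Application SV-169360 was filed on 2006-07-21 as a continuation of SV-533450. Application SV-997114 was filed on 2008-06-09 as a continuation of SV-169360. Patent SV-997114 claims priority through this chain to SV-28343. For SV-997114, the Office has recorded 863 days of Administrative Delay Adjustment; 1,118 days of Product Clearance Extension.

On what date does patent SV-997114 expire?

September 8, 2026

Earliest priority filing: 28 July 2005.
Base term: 28 July 2005 + 17 years → 28 July 2022.
Administrative Delay Adjustment: +863 days → 7 December 2024.
Product Clearance Extension: 1118 days claimed exceeds the 640-day cap, so +640 days → 8 September 2026.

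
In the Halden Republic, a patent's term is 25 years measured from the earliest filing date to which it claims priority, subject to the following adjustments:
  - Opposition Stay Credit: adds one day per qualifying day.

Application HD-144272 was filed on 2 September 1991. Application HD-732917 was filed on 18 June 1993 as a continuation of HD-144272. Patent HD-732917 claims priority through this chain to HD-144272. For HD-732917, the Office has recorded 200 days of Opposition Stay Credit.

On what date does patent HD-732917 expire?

Earliest priority filing: 2 September 1991.
Base term: 2 September 1991 + 25 years → 2 September 2016.
Opposition Stay Credit: +200 days → 21 March 2017.

March 21, 2017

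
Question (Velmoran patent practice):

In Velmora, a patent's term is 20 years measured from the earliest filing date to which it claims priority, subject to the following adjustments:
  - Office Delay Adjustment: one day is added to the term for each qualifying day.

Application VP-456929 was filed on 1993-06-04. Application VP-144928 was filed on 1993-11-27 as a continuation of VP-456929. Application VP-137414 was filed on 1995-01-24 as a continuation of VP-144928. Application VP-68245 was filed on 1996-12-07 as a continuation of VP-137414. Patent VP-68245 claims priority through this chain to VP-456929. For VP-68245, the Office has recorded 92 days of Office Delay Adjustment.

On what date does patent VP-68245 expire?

September 4, 2013

Earliest priority filing: 4 June 1993.
Base term: 4 June 1993 + 20 years → 4 June 2013.
Office Delay Adjustment: +92 days → 4 September 2013.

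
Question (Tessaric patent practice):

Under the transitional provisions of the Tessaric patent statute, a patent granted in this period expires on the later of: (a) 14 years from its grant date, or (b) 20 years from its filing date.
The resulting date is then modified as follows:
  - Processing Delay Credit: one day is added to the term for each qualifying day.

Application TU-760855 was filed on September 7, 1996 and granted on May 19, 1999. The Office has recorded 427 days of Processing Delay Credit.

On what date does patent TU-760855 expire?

(a) grant + 14 years → 19 May 2013.
(b) filing + 20 years → 7 September 2016.
Later of the two: 7 September 2016.
Processing Delay Credit: +427 days → 8 November 2017.

2017-11-08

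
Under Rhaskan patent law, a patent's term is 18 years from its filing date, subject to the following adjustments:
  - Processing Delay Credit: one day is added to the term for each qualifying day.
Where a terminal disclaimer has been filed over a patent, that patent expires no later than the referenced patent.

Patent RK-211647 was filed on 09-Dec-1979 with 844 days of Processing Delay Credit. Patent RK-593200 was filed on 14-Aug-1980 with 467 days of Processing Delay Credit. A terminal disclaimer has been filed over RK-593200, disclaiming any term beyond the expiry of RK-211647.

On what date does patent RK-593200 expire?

Natural term of RK-593200:
  Base: filing + 18 years → 14 August 1998.
  Processing Delay Credit: +467 days → 24 November 1999.
Expiry of referenced patent RK-211647:
  Base: filing + 18 years → 9 December 1997.
  Processing Delay Credit: +844 days → 1 April 2000.
Terminal disclaimer: RK-593200 expires on the earlier of 24 November 1999 and 1 April 2000.

1999-11-24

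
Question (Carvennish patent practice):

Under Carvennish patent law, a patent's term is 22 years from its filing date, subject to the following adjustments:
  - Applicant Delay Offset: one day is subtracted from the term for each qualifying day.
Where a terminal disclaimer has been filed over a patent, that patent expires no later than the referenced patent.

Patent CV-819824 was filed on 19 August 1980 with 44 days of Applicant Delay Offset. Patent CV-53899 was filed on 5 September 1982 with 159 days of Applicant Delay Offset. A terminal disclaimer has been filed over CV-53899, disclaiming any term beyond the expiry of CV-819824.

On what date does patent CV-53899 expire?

2002-07-06

Natural term of CV-53899:
  Base: filing + 22 years → 5 September 2004.
  Applicant Delay Offset: −159 days → 30 March 2004.
Expiry of referenced patent CV-819824:
  Base: filing + 22 years → 19 August 2002.
  Applicant Delay Offset: −44 days → 6 July 2002.
Terminal disclaimer: CV-53899 expires on the earlier of 30 March 2004 and 6 July 2002.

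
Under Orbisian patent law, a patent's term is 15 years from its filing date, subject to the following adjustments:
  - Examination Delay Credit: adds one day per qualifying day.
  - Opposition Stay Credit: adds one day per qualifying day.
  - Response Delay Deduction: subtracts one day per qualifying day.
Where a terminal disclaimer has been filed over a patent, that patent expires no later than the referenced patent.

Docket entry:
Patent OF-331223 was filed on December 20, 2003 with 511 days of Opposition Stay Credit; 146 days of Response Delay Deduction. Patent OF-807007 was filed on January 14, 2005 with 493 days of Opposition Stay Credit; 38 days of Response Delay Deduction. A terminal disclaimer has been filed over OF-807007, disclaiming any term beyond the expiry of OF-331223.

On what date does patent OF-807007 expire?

2019-12-20

Natural term of OF-807007:
  Base: filing + 15 years → 14 January 2020.
  Opposition Stay Credit: +493 days → 21 May 2021.
  Response Delay Deduction: −38 days → 13 April 2021.
Expiry of referenced patent OF-331223:
  Base: filing + 15 years → 20 December 2018.
  Opposition Stay Credit: +511 days → 14 May 2020.
  Response Delay Deduction: −146 days → 20 December 2019.
Terminal disclaimer: OF-807007 expires on the earlier of 13 April 2021 and 20 December 2019.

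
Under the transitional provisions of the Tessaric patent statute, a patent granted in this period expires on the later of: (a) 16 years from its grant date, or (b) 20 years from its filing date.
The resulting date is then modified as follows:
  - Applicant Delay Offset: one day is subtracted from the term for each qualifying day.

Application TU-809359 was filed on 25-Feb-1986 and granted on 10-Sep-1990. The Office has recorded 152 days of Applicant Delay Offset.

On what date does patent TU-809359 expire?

April 11, 2006

(a) grant + 16 years → 10 September 2006.
(b) filing + 20 years → 25 February 2006.
Later of the two: 10 September 2006.
Applicant Delay Offset: −152 days → 11 April 2006.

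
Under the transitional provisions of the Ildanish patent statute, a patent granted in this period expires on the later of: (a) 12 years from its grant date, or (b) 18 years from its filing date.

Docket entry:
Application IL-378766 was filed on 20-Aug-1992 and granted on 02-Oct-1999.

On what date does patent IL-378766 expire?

October 2, 2011

(a) grant + 12 years → 2 October 2011.
(b) filing + 18 years → 20 August 2010.
Later of the two: 2 October 2011.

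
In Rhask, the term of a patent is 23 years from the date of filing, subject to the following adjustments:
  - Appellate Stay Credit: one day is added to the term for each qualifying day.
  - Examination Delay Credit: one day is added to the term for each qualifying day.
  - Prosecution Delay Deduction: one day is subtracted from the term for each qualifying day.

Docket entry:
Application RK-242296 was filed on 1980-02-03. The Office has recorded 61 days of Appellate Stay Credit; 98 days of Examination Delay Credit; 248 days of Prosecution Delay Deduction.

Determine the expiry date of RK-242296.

Base term: filing date + 23 years → 3 February 2003.
Appellate Stay Credit: +61 days → 5 April 2003.
Examination Delay Credit: +98 days → 12 July 2003.
Prosecution Delay Deduction: −248 days → 6 November 2002.

2002-11-06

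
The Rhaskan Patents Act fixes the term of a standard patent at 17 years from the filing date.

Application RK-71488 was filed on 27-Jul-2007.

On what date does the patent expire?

2024-07-27

Filing date + 17 years → 27 July 2024.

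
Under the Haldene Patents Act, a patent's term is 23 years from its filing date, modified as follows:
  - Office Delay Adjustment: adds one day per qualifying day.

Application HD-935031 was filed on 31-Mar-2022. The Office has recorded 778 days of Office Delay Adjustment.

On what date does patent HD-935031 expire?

2047-05-18

Base term: filing date + 23 years → 31 March 2045.
Office Delay Adjustment: +778 days → 18 May 2047.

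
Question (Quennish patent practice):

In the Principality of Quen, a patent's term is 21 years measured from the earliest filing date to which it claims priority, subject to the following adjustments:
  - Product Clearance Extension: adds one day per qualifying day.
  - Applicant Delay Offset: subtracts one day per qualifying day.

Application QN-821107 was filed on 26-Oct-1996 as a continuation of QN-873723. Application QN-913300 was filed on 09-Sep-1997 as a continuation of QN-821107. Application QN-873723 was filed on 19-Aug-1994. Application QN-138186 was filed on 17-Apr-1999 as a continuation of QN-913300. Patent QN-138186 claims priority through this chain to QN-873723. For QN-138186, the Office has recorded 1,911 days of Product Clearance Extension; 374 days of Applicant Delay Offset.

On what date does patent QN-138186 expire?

Earliest priority filing: 19 August 1994.
Base term: 19 August 1994 + 21 years → 19 August 2015.
Product Clearance Extension: +1911 days → 11 November 2020.
Applicant Delay Offset: −374 days → 3 November 2019.

November 3, 2019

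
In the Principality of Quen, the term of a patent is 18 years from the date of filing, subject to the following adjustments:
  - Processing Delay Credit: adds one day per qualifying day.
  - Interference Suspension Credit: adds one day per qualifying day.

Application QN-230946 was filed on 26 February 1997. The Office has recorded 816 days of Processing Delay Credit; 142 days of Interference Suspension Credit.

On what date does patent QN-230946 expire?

Base term: filing date + 18 years → 26 February 2015.
Processing Delay Credit: +816 days → 22 May 2017.
Interference Suspension Credit: +142 days → 11 October 2017.

October 11, 2017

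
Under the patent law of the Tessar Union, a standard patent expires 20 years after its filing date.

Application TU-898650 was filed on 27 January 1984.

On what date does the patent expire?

Filing date + 20 years → 27 January 2004.

January 27, 2004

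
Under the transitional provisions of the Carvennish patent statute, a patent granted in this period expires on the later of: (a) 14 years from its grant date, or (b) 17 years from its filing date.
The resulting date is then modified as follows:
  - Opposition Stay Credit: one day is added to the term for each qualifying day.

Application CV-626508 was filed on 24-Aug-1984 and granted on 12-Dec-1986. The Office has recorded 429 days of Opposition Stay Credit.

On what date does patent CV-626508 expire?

2002-10-27

(a) grant + 14 years → 12 December 2000.
(b) filing + 17 years → 24 August 2001.
Later of the two: 24 August 2001.
Opposition Stay Credit: +429 days → 27 October 2002.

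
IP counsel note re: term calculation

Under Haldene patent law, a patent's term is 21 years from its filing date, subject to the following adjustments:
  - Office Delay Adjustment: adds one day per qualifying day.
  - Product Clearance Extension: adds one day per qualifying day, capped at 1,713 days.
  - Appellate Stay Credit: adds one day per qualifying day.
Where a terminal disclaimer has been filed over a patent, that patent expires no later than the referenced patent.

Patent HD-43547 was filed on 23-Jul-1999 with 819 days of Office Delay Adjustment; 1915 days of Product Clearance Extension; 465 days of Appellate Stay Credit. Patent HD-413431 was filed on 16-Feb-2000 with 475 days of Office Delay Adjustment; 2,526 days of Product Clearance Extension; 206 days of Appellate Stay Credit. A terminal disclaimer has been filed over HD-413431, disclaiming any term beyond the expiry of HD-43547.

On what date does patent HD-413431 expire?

Natural term of HD-413431:
  Base: filing + 21 years → 16 February 2021.
  Office Delay Adjustment: +475 days → 6 June 2022.
  Product Clearance Extension: 2526 days claimed exceeds the 1713-day cap, so +1713 days → 13 February 2027.
  Appellate Stay Credit: +206 days → 7 September 2027.
Expiry of referenced patent HD-43547:
  Base: filing + 21 years → 23 July 2020.
  Office Delay Adjustment: +819 days → 20 October 2022.
  Product Clearance Extension: 1915 days claimed exceeds the 1713-day cap, so +1713 days → 29 June 2027.
  Appellate Stay Credit: +465 days → 6 October 2028.
Terminal disclaimer: HD-413431 expires on the earlier of 7 September 2027 and 6 October 2028.

September 7, 2027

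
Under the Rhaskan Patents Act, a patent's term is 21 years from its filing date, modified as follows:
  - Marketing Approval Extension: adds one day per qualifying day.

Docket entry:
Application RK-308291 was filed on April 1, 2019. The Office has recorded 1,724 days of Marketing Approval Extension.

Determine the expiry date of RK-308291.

Base term: filing date + 21 years → 1 April 2040.
Marketing Approval Extension: +1724 days → 20 December 2044.

December 20, 2044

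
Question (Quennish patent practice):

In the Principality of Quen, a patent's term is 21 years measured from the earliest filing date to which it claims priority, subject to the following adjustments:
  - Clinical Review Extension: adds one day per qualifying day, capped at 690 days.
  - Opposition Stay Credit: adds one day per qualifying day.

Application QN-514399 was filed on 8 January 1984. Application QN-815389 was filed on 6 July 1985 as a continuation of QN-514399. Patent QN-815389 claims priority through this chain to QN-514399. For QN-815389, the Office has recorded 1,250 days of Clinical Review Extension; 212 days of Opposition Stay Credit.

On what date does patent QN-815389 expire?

June 29, 2007

Earliest priority filing: 8 January 1984.
Base term: 8 January 1984 + 21 years → 8 January 2005.
Clinical Review Extension: 1250 days claimed exceeds the 690-day cap, so +690 days → 29 November 2006.
Opposition Stay Credit: +212 days → 29 June 2007.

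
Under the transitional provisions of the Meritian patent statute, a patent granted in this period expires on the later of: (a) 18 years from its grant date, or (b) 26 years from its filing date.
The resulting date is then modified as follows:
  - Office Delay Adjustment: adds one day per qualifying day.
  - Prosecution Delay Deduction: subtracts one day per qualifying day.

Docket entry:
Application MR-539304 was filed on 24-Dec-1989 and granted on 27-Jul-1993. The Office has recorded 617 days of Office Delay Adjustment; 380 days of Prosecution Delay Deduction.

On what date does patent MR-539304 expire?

(a) grant + 18 years → 27 July 2011.
(b) filing + 26 years → 24 December 2015.
Later of the two: 24 December 2015.
Office Delay Adjustment: +617 days → 1 September 2017.
Prosecution Delay Deduction: −380 days → 17 August 2016.

August 17, 2016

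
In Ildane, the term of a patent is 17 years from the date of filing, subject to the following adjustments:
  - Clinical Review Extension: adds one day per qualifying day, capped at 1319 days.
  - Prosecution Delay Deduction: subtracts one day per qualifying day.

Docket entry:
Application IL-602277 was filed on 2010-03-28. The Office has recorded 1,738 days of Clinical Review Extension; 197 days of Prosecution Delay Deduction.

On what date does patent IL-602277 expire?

Base term: filing date + 17 years → 28 March 2027.
Clinical Review Extension: 1738 days claimed exceeds the 1319-day cap, so +1319 days → 6 November 2030.
Prosecution Delay Deduction: −197 days → 23 April 2030.

2030-04-23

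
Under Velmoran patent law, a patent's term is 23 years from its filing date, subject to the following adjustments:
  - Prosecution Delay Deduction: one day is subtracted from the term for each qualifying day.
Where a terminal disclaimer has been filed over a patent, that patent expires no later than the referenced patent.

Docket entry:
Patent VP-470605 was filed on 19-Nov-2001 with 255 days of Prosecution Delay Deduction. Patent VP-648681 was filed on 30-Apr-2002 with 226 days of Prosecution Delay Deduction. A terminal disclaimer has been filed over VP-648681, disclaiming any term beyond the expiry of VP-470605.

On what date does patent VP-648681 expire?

Natural term of VP-648681:
  Base: filing + 23 years → 30 April 2025.
  Prosecution Delay Deduction: −226 days → 16 September 2024.
Expiry of referenced patent VP-470605:
  Base: filing + 23 years → 19 November 2024.
  Prosecution Delay Deduction: −255 days → 9 March 2024.
Terminal disclaimer: VP-648681 expires on the earlier of 16 September 2024 and 9 March 2024.

March 9, 2024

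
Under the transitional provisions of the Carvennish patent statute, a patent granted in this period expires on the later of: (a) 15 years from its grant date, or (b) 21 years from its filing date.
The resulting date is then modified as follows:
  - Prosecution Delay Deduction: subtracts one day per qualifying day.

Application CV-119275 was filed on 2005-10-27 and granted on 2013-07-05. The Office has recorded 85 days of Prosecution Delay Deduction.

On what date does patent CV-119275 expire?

(a) grant + 15 years → 5 July 2028.
(b) filing + 21 years → 27 October 2026.
Later of the two: 5 July 2028.
Prosecution Delay Deduction: −85 days → 11 April 2028.

April 11, 2028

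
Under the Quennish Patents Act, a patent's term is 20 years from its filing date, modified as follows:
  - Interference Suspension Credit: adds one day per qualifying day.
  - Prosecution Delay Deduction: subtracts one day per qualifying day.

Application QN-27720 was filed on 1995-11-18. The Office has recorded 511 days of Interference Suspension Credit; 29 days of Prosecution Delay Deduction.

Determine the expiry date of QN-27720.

March 14, 2017

Base term: filing date + 20 years → 18 November 2015.
Interference Suspension Credit: +511 days → 12 April 2017.
Prosecution Delay Deduction: −29 days → 14 March 2017.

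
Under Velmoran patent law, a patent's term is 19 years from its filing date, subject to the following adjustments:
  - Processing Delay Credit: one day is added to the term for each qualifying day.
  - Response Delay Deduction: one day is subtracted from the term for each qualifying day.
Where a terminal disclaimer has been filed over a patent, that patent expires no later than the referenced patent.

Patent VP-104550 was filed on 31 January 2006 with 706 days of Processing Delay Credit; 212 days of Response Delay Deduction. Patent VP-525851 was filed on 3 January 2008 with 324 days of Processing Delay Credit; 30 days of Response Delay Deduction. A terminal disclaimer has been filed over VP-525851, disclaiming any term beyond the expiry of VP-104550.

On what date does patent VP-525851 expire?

Natural term of VP-525851:
  Base: filing + 19 years → 3 January 2027.
  Processing Delay Credit: +324 days → 23 November 2027.
  Response Delay Deduction: −30 days → 24 October 2027.
Expiry of referenced patent VP-104550:
  Base: filing + 19 years → 31 January 2025.
  Processing Delay Credit: +706 days → 7 January 2027.
  Response Delay Deduction: −212 days → 9 June 2026.
Terminal disclaimer: VP-525851 expires on the earlier of 24 October 2027 and 9 June 2026.

June 9, 2026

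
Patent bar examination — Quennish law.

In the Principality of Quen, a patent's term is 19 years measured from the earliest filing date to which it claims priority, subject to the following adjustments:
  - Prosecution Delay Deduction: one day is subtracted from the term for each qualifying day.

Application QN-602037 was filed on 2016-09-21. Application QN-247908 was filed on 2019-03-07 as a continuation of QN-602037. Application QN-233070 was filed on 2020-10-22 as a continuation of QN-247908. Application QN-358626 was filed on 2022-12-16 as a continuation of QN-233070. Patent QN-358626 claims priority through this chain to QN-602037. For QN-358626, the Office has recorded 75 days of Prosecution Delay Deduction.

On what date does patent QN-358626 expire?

July 8, 2035

Earliest priority filing: 21 September 2016.
Base term: 21 September 2016 + 19 years → 21 September 2035.
Prosecution Delay Deduction: −75 days → 8 July 2035.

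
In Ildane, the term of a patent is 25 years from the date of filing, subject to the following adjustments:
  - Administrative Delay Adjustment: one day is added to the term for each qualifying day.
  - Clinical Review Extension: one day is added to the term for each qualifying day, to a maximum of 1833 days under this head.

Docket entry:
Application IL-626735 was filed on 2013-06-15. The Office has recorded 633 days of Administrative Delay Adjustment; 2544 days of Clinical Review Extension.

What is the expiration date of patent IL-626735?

March 16, 2045

Base term: filing date + 25 years → 15 June 2038.
Administrative Delay Adjustment: +633 days → 9 March 2040.
Clinical Review Extension: 2544 days claimed exceeds the 1833-day cap, so +1833 days → 16 March 2045.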